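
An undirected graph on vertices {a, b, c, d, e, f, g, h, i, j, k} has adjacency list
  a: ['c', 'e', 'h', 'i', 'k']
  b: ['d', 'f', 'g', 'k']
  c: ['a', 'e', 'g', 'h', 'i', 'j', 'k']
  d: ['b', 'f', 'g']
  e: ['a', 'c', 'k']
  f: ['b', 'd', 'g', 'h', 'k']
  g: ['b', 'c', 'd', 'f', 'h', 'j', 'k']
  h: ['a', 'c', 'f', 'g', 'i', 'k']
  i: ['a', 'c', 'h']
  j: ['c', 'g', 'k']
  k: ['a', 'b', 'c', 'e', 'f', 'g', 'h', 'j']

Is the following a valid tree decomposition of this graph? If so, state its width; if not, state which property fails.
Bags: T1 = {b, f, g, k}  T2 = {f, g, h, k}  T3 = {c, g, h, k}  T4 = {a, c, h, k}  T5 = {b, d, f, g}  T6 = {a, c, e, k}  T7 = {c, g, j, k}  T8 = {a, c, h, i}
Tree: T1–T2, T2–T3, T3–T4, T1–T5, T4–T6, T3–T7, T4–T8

Vertex coverage: the bags together contain {a, b, c, d, e, f, g, h, i, j, k}, the full vertex set. Edge coverage: each edge of G has both endpoints in at least one bag. Running intersection: for every vertex, the bags containing it form a connected subtree. All three properties hold, so this is a valid tree decomposition of width max|bag| − 1 = 3, and hence tw(G) ≤ 3.

Yes; width 3.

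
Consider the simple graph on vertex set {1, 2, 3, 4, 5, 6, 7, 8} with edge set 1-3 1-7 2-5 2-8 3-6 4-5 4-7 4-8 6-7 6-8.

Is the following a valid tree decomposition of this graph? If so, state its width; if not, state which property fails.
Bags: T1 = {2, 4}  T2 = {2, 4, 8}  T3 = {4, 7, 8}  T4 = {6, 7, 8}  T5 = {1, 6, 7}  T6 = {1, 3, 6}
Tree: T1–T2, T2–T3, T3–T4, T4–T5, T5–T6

A tree decomposition must satisfy three properties: every vertex lies in some bag; for every edge, both endpoints lie together in some bag; and for every vertex, the bags containing it form a connected subtree. Here vertex 5 appears in no bag, so the decomposition is invalid.

No — vertex 5 appears in no bag.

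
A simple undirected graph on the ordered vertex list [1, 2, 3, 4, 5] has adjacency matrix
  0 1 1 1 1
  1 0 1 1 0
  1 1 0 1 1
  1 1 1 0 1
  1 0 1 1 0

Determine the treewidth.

A width-3 tree decomposition is:
Bags: B1 = {1, 3, 4, 5}  B2 = {1, 2, 3, 4}
Tree: B1–B2
Each bag holds 4 vertices, so the decomposition has width 3, which upper-bounds the treewidth. On the other hand G contains the 4-clique {1, 2, 3, 4}. A clique must lie in a single bag of any decomposition, so no decomposition can have width below 3. The upper and lower bounds meet at 3, so that is the treewidth.

3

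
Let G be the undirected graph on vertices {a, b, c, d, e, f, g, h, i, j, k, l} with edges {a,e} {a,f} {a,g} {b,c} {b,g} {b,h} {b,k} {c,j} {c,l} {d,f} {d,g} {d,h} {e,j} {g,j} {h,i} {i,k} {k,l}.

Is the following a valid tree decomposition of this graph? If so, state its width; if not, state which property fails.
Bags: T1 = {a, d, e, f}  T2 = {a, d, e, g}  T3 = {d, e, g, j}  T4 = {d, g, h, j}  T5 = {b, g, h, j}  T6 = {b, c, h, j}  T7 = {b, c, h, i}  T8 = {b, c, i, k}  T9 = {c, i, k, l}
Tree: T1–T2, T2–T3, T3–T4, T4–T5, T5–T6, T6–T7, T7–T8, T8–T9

Every vertex of G appears in some bag (union = {a, b, c, d, e, f, g, h, i, j, k, l}); every edge is covered by a bag; and for each vertex v the set of bags containing v is connected in the bag tree. The decomposition is therefore valid. The largest bag has 4 vertices, so the width is 3.

Yes; width 3.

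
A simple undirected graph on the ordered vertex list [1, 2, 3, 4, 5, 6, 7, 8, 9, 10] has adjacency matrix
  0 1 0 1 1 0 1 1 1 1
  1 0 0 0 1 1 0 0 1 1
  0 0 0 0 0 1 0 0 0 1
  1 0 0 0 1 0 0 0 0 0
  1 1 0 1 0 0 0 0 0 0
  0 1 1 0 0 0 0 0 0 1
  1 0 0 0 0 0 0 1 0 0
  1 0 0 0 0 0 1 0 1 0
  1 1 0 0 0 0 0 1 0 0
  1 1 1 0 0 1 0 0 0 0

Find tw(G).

2

A width-2 tree decomposition is:
Bags: B1 = {1, 2, 9}  B2 = {1, 8, 9}  B3 = {1, 2, 5}  B4 = {1, 2, 10}  B5 = {2, 6, 10}  B6 = {3, 6, 10}  B7 = {1, 7, 8}  B8 = {1, 4, 5}
Tree: B1–B2, B1–B3, B3–B4, B4–B5, B5–B6, B2–B7, B3–B8
The largest bag has 3 vertices, giving width 2; this decomposition certifies tw(G) ≤ 2. For the lower bound, the 3 vertices {1, 8, 9} are pairwise adjacent, and any tree decomposition puts a clique entirely inside one bag — forcing width ≥ 2. Therefore the treewidth is 2.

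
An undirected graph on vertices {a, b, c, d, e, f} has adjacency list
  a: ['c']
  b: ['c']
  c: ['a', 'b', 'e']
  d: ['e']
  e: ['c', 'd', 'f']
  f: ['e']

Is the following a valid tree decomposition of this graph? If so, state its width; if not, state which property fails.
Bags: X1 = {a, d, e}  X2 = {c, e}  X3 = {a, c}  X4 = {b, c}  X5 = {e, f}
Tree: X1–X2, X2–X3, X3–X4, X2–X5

No — bags containing vertex a are not connected in the tree.

A tree decomposition must satisfy three properties: every vertex lies in some bag; for every edge, both endpoints lie together in some bag; and for every vertex, the bags containing it form a connected subtree. Here bags containing vertex a are not connected in the tree, so the decomposition is invalid.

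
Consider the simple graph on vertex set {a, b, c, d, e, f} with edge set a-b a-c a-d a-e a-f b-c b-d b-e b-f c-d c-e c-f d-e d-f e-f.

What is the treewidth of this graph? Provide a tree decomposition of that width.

A single bag containing all 6 vertices is trivially a valid decomposition of width 5. Conversely, {a, b, c, d, e, f} is a clique of size 6, and the vertices of any clique must share a bag in every tree decomposition; so some bag has ≥ 6 vertices and tw(G) ≥ 5. Combining the bounds, tw(G) = 5.

Treewidth 5.
One optimal decomposition is:
Bags: B1 = {a, b, c, d, e, f}
Tree: (single bag)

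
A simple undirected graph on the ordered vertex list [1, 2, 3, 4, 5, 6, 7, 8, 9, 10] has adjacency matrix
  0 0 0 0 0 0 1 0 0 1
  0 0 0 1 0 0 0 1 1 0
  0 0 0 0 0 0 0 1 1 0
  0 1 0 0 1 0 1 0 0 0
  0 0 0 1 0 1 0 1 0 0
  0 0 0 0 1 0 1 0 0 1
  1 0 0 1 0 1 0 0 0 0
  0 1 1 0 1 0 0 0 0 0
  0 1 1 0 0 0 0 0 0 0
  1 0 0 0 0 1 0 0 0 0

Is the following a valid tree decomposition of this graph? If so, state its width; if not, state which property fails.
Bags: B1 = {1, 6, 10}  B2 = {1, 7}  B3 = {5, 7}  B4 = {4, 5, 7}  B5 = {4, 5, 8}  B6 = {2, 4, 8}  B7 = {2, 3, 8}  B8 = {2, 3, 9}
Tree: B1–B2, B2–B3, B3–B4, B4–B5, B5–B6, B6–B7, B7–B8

A tree decomposition must satisfy three properties: every vertex lies in some bag; for every edge, both endpoints lie together in some bag; and for every vertex, the bags containing it form a connected subtree. Here edge (6,7) lies in no bag, so the decomposition is invalid.

No — edge (6,7) lies in no bag.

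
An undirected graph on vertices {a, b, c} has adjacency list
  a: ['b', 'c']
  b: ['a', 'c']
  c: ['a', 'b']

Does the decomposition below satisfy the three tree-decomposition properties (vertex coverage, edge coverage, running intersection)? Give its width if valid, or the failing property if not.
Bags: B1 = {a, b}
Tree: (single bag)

No — vertex c appears in no bag.

A tree decomposition must satisfy three properties: every vertex lies in some bag; for every edge, both endpoints lie together in some bag; and for every vertex, the bags containing it form a connected subtree. Here vertex c appears in no bag, so the decomposition is invalid.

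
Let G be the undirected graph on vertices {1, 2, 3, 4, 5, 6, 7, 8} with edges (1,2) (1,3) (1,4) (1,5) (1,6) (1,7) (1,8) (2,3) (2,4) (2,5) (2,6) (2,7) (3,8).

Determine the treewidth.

2

A width-2 tree decomposition is:
Bags: B1 = {1, 2, 7}  B2 = {1, 2, 3}  B3 = {1, 3, 8}  B4 = {1, 2, 5}  B5 = {1, 2, 6}  B6 = {1, 2, 4}
Tree: B1–B2, B2–B3, B2–B4, B1–B5, B2–B6
Each bag holds 3 vertices, so the decomposition has width 2, which upper-bounds the treewidth. For the lower bound, the 3 vertices {1, 3, 8} are pairwise adjacent, and any tree decomposition puts a clique entirely inside one bag — forcing width ≥ 2. Hence tw(G) = 2 exactly.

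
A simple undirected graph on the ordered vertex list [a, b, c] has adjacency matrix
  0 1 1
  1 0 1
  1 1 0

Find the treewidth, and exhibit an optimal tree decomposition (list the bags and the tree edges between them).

Treewidth 2.
Bags: B1 = {a, b, c}
Tree: (single bag)

With just one bag of size 3, the width is 3 − 1 = 2, so tw(G) ≤ 2. For the lower bound, the 3 vertices {a, b, c} are pairwise adjacent, and any tree decomposition puts a clique entirely inside one bag — forcing width ≥ 2. Hence tw(G) = 2 exactly.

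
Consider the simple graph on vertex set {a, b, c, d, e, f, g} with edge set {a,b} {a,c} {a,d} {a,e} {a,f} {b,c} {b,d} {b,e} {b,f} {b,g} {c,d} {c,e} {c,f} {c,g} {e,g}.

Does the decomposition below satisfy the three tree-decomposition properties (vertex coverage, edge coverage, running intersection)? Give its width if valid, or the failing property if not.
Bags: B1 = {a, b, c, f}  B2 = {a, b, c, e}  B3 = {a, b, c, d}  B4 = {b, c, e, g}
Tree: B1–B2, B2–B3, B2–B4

Every vertex of G appears in some bag (union = {a, b, c, d, e, f, g}); every edge is covered by a bag; and for each vertex v the set of bags containing v is connected in the bag tree. The decomposition is therefore valid. The largest bag has 4 vertices, so the width is 3.

Yes; width 3.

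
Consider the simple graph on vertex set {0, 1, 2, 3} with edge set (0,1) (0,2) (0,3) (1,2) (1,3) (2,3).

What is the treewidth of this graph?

3

A width-3 tree decomposition is:
Bags: B1 = {0, 1, 2, 3}
Tree: (single bag)
A single bag containing all 4 vertices is trivially a valid decomposition of width 3. For the lower bound, the 4 vertices {0, 1, 2, 3} are pairwise adjacent, and any tree decomposition puts a clique entirely inside one bag — forcing width ≥ 3. The upper and lower bounds meet at 3, so that is the treewidth.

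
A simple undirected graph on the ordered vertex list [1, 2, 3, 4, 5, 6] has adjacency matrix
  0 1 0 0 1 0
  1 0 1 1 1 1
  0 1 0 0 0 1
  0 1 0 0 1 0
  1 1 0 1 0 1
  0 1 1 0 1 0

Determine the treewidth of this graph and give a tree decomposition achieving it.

Each bag holds 3 vertices, so the decomposition has width 2, which upper-bounds the treewidth. For the lower bound, the 3 vertices {2, 3, 6} are pairwise adjacent, and any tree decomposition puts a clique entirely inside one bag — forcing width ≥ 2. The upper and lower bounds meet at 2, so that is the treewidth.

Treewidth 2.
Bags: B1 = {2, 4, 5}  B2 = {2, 5, 6}  B3 = {1, 2, 5}  B4 = {2, 3, 6}
Tree: B1–B2, B1–B3, B2–B4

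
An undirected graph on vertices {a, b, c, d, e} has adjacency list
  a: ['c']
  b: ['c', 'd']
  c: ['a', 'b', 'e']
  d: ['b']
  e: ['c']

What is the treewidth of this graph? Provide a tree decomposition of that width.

Treewidth 1.
One optimal decomposition is:
Bags: B1 = {a, c}  B2 = {c, e}  B3 = {b, c}  B4 = {b, d}
Tree: B1–B2, B2–B3, B3–B4

Every bag has size at most 2, so the width is 2 − 1 = 1 and tw(G) ≤ 1. G has an edge, so its treewidth is at least 1. Combining the bounds, tw(G) = 1.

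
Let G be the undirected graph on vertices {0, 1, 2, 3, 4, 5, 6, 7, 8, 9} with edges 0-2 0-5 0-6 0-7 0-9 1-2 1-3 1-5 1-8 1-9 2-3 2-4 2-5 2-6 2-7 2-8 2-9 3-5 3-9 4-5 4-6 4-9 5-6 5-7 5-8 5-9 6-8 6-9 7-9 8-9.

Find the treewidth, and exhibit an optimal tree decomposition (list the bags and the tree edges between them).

Treewidth 4.
Bags: B1 = {0, 2, 5, 6, 9}  B2 = {2, 5, 6, 8, 9}  B3 = {2, 4, 5, 6, 9}  B4 = {1, 2, 5, 8, 9}  B5 = {1, 2, 3, 5, 9}  B6 = {0, 2, 5, 7, 9}
Tree: B1–B2, B1–B3, B2–B4, B4–B5, B1–B6

The largest bag has 5 vertices, giving width 4; this decomposition certifies tw(G) ≤ 4. For the lower bound, the 5 vertices {1, 2, 5, 8, 9} are pairwise adjacent, and any tree decomposition puts a clique entirely inside one bag — forcing width ≥ 4. The upper and lower bounds meet at 4, so that is the treewidth.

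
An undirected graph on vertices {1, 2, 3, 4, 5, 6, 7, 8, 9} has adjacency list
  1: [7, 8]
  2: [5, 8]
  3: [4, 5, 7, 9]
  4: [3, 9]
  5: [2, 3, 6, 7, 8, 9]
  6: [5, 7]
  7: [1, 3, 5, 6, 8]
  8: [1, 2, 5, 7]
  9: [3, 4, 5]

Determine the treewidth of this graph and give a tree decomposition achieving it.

The largest bag has 3 vertices, giving width 2; this decomposition certifies tw(G) ≤ 2. Conversely, {1, 7, 8} is a clique of size 3, and the vertices of any clique must share a bag in every tree decomposition; so some bag has ≥ 3 vertices and tw(G) ≥ 2. Combining the bounds, tw(G) = 2.

Treewidth 2.
Bags: B1 = {2, 5, 8}  B2 = {5, 7, 8}  B3 = {3, 5, 7}  B4 = {1, 7, 8}  B5 = {3, 5, 9}  B6 = {3, 4, 9}  B7 = {5, 6, 7}
Tree: B1–B2, B2–B3, B2–B4, B3–B5, B5–B6, B3–B7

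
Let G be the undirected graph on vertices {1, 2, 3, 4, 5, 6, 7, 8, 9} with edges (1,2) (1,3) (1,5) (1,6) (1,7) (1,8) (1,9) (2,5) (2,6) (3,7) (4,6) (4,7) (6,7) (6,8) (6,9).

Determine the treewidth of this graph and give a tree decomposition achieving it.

Each bag holds 3 vertices, so the decomposition has width 2, which upper-bounds the treewidth. For the lower bound, the 3 vertices {1, 3, 7} are pairwise adjacent, and any tree decomposition puts a clique entirely inside one bag — forcing width ≥ 2. The upper and lower bounds meet at 2, so that is the treewidth.

Treewidth 2.
One optimal decomposition is:
Bags: B1 = {1, 2, 6}  B2 = {1, 6, 9}  B3 = {1, 6, 7}  B4 = {1, 3, 7}  B5 = {1, 2, 5}  B6 = {4, 6, 7}  B7 = {1, 6, 8}
Tree: B1–B2, B1–B3, B3–B4, B1–B5, B3–B6, B1–B7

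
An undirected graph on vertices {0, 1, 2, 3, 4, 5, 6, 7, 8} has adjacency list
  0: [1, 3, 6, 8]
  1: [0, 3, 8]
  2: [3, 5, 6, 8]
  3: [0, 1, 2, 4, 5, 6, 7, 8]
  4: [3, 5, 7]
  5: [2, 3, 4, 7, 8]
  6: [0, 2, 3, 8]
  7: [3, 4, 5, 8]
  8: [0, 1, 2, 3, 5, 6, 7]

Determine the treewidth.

A width-3 tree decomposition is:
Bags: B1 = {0, 3, 6, 8}  B2 = {2, 3, 6, 8}  B3 = {2, 3, 5, 8}  B4 = {3, 5, 7, 8}  B5 = {3, 4, 5, 7}  B6 = {0, 1, 3, 8}
Tree: B1–B2, B2–B3, B3–B4, B4–B5, B1–B6
Each bag holds 4 vertices, so the decomposition has width 3, which upper-bounds the treewidth. On the other hand G contains the 4-clique {0, 1, 3, 8}. A clique must lie in a single bag of any decomposition, so no decomposition can have width below 3. Hence tw(G) = 3 exactly.

3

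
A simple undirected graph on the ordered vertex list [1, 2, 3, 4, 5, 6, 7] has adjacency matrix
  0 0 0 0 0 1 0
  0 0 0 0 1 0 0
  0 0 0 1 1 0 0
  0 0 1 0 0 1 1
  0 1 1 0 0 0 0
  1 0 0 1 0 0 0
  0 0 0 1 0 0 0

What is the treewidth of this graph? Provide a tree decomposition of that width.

Every bag has size at most 2, so the width is 2 − 1 = 1 and tw(G) ≤ 1. G has an edge, so its treewidth is at least 1. Hence tw(G) = 1 exactly.

Treewidth 1.
Bags: B1 = {1, 6}  B2 = {4, 6}  B3 = {3, 4}  B4 = {4, 7}  B5 = {3, 5}  B6 = {2, 5}
Tree: B1–B2, B2–B3, B2–B4, B3–B5, B5–B6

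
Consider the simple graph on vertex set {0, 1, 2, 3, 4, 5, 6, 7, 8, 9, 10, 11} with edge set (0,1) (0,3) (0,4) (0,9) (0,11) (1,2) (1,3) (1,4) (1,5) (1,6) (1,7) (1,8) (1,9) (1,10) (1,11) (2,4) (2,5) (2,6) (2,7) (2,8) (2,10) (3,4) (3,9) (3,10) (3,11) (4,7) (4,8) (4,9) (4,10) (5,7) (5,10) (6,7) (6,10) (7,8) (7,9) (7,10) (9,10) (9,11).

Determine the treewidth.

A width-4 tree decomposition is:
Bags: B1 = {1, 2, 4, 7, 10}  B2 = {1, 4, 7, 9, 10}  B3 = {1, 2, 4, 7, 8}  B4 = {1, 3, 4, 9, 10}  B5 = {0, 1, 3, 4, 9}  B6 = {0, 1, 3, 9, 11}  B7 = {1, 2, 5, 7, 10}  B8 = {1, 2, 6, 7, 10}
Tree: B1–B2, B1–B3, B2–B4, B4–B5, B5–B6, B1–B7, B1–B8
Every bag has size at most 5, so the width is 5 − 1 = 4 and tw(G) ≤ 4. On the other hand G contains the 5-clique {0, 1, 3, 9, 11}. A clique must lie in a single bag of any decomposition, so no decomposition can have width below 4. Therefore the treewidth is 4.

4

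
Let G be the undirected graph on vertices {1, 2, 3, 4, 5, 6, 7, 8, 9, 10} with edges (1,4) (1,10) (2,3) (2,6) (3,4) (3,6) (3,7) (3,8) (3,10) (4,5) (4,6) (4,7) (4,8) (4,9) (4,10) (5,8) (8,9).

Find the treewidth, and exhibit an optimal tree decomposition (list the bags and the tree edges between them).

Treewidth 2.
One optimal decomposition is:
Bags: B1 = {3, 4, 6}  B2 = {3, 4, 10}  B3 = {2, 3, 6}  B4 = {3, 4, 8}  B5 = {4, 5, 8}  B6 = {3, 4, 7}  B7 = {4, 8, 9}  B8 = {1, 4, 10}
Tree: B1–B2, B1–B3, B1–B4, B4–B5, B1–B6, B5–B7, B2–B8

Each bag holds 3 vertices, so the decomposition has width 2, which upper-bounds the treewidth. On the other hand G contains the 3-clique {2, 3, 6}. A clique must lie in a single bag of any decomposition, so no decomposition can have width below 2. Therefore the treewidth is 2.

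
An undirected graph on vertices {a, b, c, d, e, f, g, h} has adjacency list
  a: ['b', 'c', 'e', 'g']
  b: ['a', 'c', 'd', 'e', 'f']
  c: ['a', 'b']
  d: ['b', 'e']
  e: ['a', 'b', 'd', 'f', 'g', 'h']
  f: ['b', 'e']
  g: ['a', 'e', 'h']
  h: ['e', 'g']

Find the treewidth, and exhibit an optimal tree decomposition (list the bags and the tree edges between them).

Each bag holds 3 vertices, so the decomposition has width 2, which upper-bounds the treewidth. Conversely, {e, g, h} is a clique of size 3, and the vertices of any clique must share a bag in every tree decomposition; so some bag has ≥ 3 vertices and tw(G) ≥ 2. Hence tw(G) = 2 exactly.

Treewidth 2.
Bags: B1 = {a, b, c}  B2 = {a, b, e}  B3 = {a, e, g}  B4 = {e, g, h}  B5 = {b, d, e}  B6 = {b, e, f}
Tree: B1–B2, B2–B3, B3–B4, B2–B5, B5–B6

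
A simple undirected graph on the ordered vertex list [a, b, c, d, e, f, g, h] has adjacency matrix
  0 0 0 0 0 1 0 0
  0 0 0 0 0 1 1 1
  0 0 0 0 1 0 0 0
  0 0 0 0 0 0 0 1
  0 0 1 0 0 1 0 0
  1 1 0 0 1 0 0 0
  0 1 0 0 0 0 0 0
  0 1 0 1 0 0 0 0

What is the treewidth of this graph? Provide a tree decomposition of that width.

Treewidth 1.
One optimal decomposition is:
Bags: B1 = {a, f}  B2 = {e, f}  B3 = {b, f}  B4 = {b, h}  B5 = {c, e}  B6 = {b, g}  B7 = {d, h}
Tree: B1–B2, B2–B3, B3–B4, B2–B5, B4–B6, B4–B7

Each bag holds 2 vertices, so the decomposition has width 1, which upper-bounds the treewidth. Since G has at least one edge (e.g. a–f), it is not an edgeless graph, so tw(G) ≥ 1. The upper and lower bounds meet at 1, so that is the treewidth.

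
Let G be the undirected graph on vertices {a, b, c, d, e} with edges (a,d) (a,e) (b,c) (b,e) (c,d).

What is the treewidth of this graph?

A width-2 tree decomposition is:
Bags: B1 = {a, b, e}  B2 = {a, b, d}  B3 = {b, c, d}
Tree: B1–B2, B2–B3
Every bag has size at most 3, so the width is 3 − 1 = 2 and tw(G) ≤ 2. The edges b–e–a–d–c–b form a cycle, so G is not a tree and its treewidth is at least 2. Combining the bounds, tw(G) = 2.

2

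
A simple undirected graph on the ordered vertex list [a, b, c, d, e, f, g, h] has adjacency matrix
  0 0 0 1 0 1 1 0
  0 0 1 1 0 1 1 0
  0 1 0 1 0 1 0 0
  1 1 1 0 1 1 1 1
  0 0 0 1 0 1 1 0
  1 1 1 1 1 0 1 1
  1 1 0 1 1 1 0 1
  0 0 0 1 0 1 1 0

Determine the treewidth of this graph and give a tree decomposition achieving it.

Each bag holds 4 vertices, so the decomposition has width 3, which upper-bounds the treewidth. On the other hand G contains the 4-clique {d, e, f, g}. A clique must lie in a single bag of any decomposition, so no decomposition can have width below 3. Therefore the treewidth is 3.

Treewidth 3.
One optimal decomposition is:
Bags: B1 = {b, d, f, g}  B2 = {a, d, f, g}  B3 = {d, f, g, h}  B4 = {b, c, d, f}  B5 = {d, e, f, g}
Tree: B1–B2, B1–B3, B1–B4, B2–B5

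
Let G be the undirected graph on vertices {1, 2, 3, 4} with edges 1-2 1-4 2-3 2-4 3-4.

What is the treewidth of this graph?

A width-2 tree decomposition is:
Bags: B1 = {1, 2, 4}  B2 = {2, 3, 4}
Tree: B1–B2
Every bag has size at most 3, so the width is 3 − 1 = 2 and tw(G) ≤ 2. On the other hand G contains the 3-clique {1, 2, 4}. A clique must lie in a single bag of any decomposition, so no decomposition can have width below 2. Therefore the treewidth is 2.

2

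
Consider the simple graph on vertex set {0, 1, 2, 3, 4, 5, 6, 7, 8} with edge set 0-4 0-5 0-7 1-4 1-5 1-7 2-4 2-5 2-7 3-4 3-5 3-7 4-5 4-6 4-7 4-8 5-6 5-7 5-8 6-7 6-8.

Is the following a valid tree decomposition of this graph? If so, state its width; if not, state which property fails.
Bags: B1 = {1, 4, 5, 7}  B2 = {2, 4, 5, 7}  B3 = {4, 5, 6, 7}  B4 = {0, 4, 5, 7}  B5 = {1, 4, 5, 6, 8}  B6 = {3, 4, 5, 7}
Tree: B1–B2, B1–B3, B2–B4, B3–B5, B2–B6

No — bags containing vertex 1 are not connected in the tree.

A tree decomposition must satisfy three properties: every vertex lies in some bag; for every edge, both endpoints lie together in some bag; and for every vertex, the bags containing it form a connected subtree. Here bags containing vertex 1 are not connected in the tree, so the decomposition is invalid.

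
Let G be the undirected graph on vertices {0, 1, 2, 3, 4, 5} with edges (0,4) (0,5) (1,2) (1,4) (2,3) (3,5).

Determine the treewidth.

2

A width-2 tree decomposition is:
Bags: B1 = {1, 2, 3}  B2 = {1, 3, 5}  B3 = {0, 1, 5}  B4 = {0, 1, 4}
Tree: B1–B2, B2–B3, B3–B4
Every bag has size at most 3, so the width is 3 − 1 = 2 and tw(G) ≤ 2. The edges 1–2–3–5–0–4–1 form a cycle, so G is not a tree and its treewidth is at least 2. Hence tw(G) = 2 exactly.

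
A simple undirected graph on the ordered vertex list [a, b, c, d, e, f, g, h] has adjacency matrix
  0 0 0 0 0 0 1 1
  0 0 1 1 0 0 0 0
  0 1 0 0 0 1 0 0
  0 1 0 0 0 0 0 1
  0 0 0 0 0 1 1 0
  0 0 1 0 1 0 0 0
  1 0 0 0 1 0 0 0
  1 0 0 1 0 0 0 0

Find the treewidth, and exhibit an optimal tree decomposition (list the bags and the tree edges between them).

Treewidth 2.
One optimal decomposition is:
Bags: B1 = {e, f, g}  B2 = {a, f, g}  B3 = {a, f, h}  B4 = {d, f, h}  B5 = {b, d, f}  B6 = {b, c, f}
Tree: B1–B2, B2–B3, B3–B4, B4–B5, B5–B6

Each bag holds 3 vertices, so the decomposition has width 2, which upper-bounds the treewidth. For the lower bound, G contains the cycle f–e–g–a–h–d–b–c–f, so G is not a forest; only forests have treewidth ≤ 1, hence tw(G) ≥ 2. The upper and lower bounds meet at 2, so that is the treewidth.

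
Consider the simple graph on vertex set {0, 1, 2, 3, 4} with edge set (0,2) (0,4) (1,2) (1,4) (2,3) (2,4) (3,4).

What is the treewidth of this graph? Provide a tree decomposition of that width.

Treewidth 2.
One such decomposition:
Bags: B1 = {1, 2, 4}  B2 = {2, 3, 4}  B3 = {0, 2, 4}
Tree: B1–B2, B1–B3

The largest bag has 3 vertices, giving width 2; this decomposition certifies tw(G) ≤ 2. Conversely, {0, 2, 4} is a clique of size 3, and the vertices of any clique must share a bag in every tree decomposition; so some bag has ≥ 3 vertices and tw(G) ≥ 2. Hence tw(G) = 2 exactly.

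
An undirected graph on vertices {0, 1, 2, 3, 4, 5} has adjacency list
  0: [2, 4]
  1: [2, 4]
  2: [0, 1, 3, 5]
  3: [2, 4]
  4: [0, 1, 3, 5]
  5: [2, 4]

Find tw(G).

2

A width-2 tree decomposition is:
Bags: B1 = {2, 3, 4}  B2 = {1, 2, 4}  B3 = {0, 2, 4}  B4 = {2, 4, 5}
Tree: B1–B2, B2–B3, B3–B4
Every bag has size at most 3, so the width is 3 − 1 = 2 and tw(G) ≤ 2. Since 2–3–4–1–2 is a cycle in G, G is not acyclic. Forests are exactly the graphs of treewidth ≤ 1, so tw(G) ≥ 2. Hence tw(G) = 2 exactly.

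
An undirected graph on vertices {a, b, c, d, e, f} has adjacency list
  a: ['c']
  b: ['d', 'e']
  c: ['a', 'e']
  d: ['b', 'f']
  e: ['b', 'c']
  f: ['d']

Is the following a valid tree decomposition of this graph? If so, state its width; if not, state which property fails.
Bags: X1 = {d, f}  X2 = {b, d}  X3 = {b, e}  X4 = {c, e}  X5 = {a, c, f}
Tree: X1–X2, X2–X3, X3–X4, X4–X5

No — bags containing vertex f are not connected in the tree.

A tree decomposition must satisfy three properties: every vertex lies in some bag; for every edge, both endpoints lie together in some bag; and for every vertex, the bags containing it form a connected subtree. Here bags containing vertex f are not connected in the tree, so the decomposition is invalid.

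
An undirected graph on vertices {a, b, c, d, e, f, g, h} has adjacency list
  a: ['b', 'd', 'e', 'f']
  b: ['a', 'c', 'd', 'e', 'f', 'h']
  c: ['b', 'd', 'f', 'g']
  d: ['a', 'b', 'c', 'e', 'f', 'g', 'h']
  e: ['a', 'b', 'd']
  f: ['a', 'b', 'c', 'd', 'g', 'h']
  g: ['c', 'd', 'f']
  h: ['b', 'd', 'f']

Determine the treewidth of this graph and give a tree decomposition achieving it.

Treewidth 3.
Bags: B1 = {a, b, d, f}  B2 = {b, d, f, h}  B3 = {b, c, d, f}  B4 = {a, b, d, e}  B5 = {c, d, f, g}
Tree: B1–B2, B1–B3, B1–B4, B3–B5

Every bag has size at most 4, so the width is 4 − 1 = 3 and tw(G) ≤ 3. Conversely, {a, b, d, e} is a clique of size 4, and the vertices of any clique must share a bag in every tree decomposition; so some bag has ≥ 4 vertices and tw(G) ≥ 3. Combining the bounds, tw(G) = 3.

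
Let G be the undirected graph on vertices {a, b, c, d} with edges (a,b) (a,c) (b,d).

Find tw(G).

1

A width-1 tree decomposition is:
Bags: B1 = {a, c}  B2 = {a, b}  B3 = {b, d}
Tree: B1–B2, B2–B3
Every bag has size at most 2, so the width is 2 − 1 = 1 and tw(G) ≤ 1. Any graph with an edge has treewidth ≥ 1, and G has the edge a–c. Hence tw(G) = 1 exactly.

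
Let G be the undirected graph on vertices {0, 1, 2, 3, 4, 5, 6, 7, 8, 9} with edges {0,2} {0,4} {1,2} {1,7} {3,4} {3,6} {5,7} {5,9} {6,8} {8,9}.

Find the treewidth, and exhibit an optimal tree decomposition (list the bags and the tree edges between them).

Treewidth 2.
One optimal decomposition is:
Bags: B1 = {1, 2, 7}  B2 = {0, 2, 7}  B3 = {0, 4, 7}  B4 = {3, 4, 7}  B5 = {3, 6, 7}  B6 = {6, 7, 8}  B7 = {7, 8, 9}  B8 = {5, 7, 9}
Tree: B1–B2, B2–B3, B3–B4, B4–B5, B5–B6, B6–B7, B7–B8

Every bag has size at most 3, so the width is 3 − 1 = 2 and tw(G) ≤ 2. Since 7–1–2–0–4–3–6–8–9–5–7 is a cycle in G, G is not acyclic. Forests are exactly the graphs of treewidth ≤ 1, so tw(G) ≥ 2. Combining the bounds, tw(G) = 2.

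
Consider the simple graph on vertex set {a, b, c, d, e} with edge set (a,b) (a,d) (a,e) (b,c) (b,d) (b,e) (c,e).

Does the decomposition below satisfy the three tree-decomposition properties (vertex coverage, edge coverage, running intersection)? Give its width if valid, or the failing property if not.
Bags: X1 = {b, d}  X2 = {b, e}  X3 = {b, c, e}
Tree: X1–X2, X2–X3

A tree decomposition must satisfy three properties: every vertex lies in some bag; for every edge, both endpoints lie together in some bag; and for every vertex, the bags containing it form a connected subtree. Here vertex a appears in no bag, so the decomposition is invalid.

No — vertex a appears in no bag.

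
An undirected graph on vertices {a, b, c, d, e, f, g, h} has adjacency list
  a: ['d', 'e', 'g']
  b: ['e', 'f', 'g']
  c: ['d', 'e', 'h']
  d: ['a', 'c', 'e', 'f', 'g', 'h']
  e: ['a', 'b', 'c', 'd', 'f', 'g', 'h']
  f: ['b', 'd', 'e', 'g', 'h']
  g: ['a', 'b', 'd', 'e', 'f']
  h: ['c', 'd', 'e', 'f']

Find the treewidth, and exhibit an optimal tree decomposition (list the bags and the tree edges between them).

Every bag has size at most 4, so the width is 4 − 1 = 3 and tw(G) ≤ 3. On the other hand G contains the 4-clique {a, d, e, g}. A clique must lie in a single bag of any decomposition, so no decomposition can have width below 3. The upper and lower bounds meet at 3, so that is the treewidth.

Treewidth 3.
Bags: B1 = {d, e, f, g}  B2 = {a, d, e, g}  B3 = {d, e, f, h}  B4 = {b, e, f, g}  B5 = {c, d, e, h}
Tree: B1–B2, B1–B3, B1–B4, B3–B5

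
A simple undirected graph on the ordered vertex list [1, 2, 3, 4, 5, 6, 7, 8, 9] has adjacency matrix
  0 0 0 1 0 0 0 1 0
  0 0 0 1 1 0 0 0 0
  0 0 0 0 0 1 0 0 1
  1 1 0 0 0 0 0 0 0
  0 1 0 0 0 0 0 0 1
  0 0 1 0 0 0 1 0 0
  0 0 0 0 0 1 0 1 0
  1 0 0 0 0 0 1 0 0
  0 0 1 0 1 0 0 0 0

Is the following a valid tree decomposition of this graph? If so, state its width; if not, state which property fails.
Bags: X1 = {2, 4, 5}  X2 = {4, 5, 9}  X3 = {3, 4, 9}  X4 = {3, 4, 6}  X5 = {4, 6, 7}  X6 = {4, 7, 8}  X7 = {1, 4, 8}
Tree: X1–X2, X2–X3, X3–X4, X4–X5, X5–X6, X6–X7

Vertex coverage: the bags together contain {1, 2, 3, 4, 5, 6, 7, 8, 9}, the full vertex set. Edge coverage: each edge of G has both endpoints in at least one bag. Running intersection: for every vertex, the bags containing it form a connected subtree. All three properties hold, so this is a valid tree decomposition of width max|bag| − 1 = 2, and hence tw(G) ≤ 2.

Yes; width 2.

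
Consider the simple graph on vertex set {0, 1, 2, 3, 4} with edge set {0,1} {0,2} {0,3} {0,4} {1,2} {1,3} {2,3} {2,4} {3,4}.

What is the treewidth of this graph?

3

A width-3 tree decomposition is:
Bags: B1 = {0, 1, 2, 3}  B2 = {0, 2, 3, 4}
Tree: B1–B2
Each bag holds 4 vertices, so the decomposition has width 3, which upper-bounds the treewidth. For the lower bound, the 4 vertices {0, 1, 2, 3} are pairwise adjacent, and any tree decomposition puts a clique entirely inside one bag — forcing width ≥ 3. The upper and lower bounds meet at 3, so that is the treewidth.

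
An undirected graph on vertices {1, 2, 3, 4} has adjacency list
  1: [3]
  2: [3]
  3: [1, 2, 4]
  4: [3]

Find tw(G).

A width-1 tree decomposition is:
Bags: B1 = {1, 3}  B2 = {3, 4}  B3 = {2, 3}
Tree: B1–B2, B1–B3
Every bag has size at most 2, so the width is 2 − 1 = 1 and tw(G) ≤ 1. Any graph with an edge has treewidth ≥ 1, and G has the edge 3–1. Hence tw(G) = 1 exactly.

1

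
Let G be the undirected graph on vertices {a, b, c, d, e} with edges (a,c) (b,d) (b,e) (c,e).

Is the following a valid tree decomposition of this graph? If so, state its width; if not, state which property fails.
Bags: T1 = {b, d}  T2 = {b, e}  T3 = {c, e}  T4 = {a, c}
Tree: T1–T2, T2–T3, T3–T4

Every vertex of G appears in some bag (union = {a, b, c, d, e}); every edge is covered by a bag; and for each vertex v the set of bags containing v is connected in the bag tree. The decomposition is therefore valid. The largest bag has 2 vertices, so the width is 1.

Yes; width 1.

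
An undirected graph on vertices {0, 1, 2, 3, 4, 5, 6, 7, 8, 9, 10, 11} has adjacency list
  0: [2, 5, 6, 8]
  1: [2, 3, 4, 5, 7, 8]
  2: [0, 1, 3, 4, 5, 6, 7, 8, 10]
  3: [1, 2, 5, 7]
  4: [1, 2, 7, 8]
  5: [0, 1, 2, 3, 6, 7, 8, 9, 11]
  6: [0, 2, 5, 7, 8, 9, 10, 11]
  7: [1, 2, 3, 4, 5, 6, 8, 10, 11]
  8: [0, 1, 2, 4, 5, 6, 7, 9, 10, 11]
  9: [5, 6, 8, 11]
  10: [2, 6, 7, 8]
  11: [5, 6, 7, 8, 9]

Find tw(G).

4

A width-4 tree decomposition is:
Bags: B1 = {2, 5, 6, 7, 8}  B2 = {0, 2, 5, 6, 8}  B3 = {1, 2, 5, 7, 8}  B4 = {1, 2, 3, 5, 7}  B5 = {2, 6, 7, 8, 10}  B6 = {5, 6, 7, 8, 11}  B7 = {5, 6, 8, 9, 11}  B8 = {1, 2, 4, 7, 8}
Tree: B1–B2, B1–B3, B3–B4, B1–B5, B1–B6, B6–B7, B3–B8
The largest bag has 5 vertices, giving width 4; this decomposition certifies tw(G) ≤ 4. On the other hand G contains the 5-clique {5, 6, 8, 9, 11}. A clique must lie in a single bag of any decomposition, so no decomposition can have width below 4. Combining the bounds, tw(G) = 4.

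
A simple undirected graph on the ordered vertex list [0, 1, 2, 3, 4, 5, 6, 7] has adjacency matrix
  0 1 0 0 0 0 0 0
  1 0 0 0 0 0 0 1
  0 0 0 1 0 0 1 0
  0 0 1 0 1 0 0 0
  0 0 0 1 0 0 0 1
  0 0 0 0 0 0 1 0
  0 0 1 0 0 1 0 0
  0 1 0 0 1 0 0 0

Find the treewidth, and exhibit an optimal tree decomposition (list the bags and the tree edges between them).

Treewidth 1.
One optimal decomposition is:
Bags: B1 = {5, 6}  B2 = {2, 6}  B3 = {2, 3}  B4 = {3, 4}  B5 = {4, 7}  B6 = {1, 7}  B7 = {0, 1}
Tree: B1–B2, B2–B3, B3–B4, B4–B5, B5–B6, B6–B7

The largest bag has 2 vertices, giving width 1; this decomposition certifies tw(G) ≤ 1. Any graph with an edge has treewidth ≥ 1, and G has the edge 5–6. Combining the bounds, tw(G) = 1.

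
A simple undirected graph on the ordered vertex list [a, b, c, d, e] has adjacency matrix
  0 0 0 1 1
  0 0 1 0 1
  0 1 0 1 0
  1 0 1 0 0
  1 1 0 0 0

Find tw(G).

2

A width-2 tree decomposition is:
Bags: B1 = {b, c, e}  B2 = {c, d, e}  B3 = {a, d, e}
Tree: B1–B2, B2–B3
Every bag has size at most 3, so the width is 3 − 1 = 2 and tw(G) ≤ 2. The edges e–b–c–d–a–e form a cycle, so G is not a tree and its treewidth is at least 2. Therefore the treewidth is 2.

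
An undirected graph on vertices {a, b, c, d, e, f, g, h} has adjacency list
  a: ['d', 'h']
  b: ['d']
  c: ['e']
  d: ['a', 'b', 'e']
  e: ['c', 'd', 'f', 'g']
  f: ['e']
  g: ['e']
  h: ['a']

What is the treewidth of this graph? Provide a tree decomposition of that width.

Treewidth 1.
One optimal decomposition is:
Bags: B1 = {e, f}  B2 = {d, e}  B3 = {c, e}  B4 = {a, d}  B5 = {b, d}  B6 = {a, h}  B7 = {e, g}
Tree: B1–B2, B1–B3, B2–B4, B4–B5, B4–B6, B3–B7

The largest bag has 2 vertices, giving width 1; this decomposition certifies tw(G) ≤ 1. G has an edge, so its treewidth is at least 1. Combining the bounds, tw(G) = 1.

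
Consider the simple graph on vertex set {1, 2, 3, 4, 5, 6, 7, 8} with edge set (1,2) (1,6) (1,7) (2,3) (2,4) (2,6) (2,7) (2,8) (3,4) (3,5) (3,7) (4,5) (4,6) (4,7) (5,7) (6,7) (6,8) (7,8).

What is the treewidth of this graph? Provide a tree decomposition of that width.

The largest bag has 4 vertices, giving width 3; this decomposition certifies tw(G) ≤ 3. For the lower bound, the 4 vertices {2, 3, 4, 7} are pairwise adjacent, and any tree decomposition puts a clique entirely inside one bag — forcing width ≥ 3. The upper and lower bounds meet at 3, so that is the treewidth.

Treewidth 3.
One optimal decomposition is:
Bags: B1 = {2, 4, 6, 7}  B2 = {2, 6, 7, 8}  B3 = {1, 2, 6, 7}  B4 = {2, 3, 4, 7}  B5 = {3, 4, 5, 7}
Tree: B1–B2, B2–B3, B1–B4, B4–B5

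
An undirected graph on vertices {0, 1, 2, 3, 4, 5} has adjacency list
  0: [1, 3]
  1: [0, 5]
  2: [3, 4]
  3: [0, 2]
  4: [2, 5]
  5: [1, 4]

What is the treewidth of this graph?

A width-2 tree decomposition is:
Bags: B1 = {2, 4, 5}  B2 = {2, 3, 5}  B3 = {0, 3, 5}  B4 = {0, 1, 5}
Tree: B1–B2, B2–B3, B3–B4
Every bag has size at most 3, so the width is 3 − 1 = 2 and tw(G) ≤ 2. The edges 5–4–2–3–0–1–5 form a cycle, so G is not a tree and its treewidth is at least 2. Combining the bounds, tw(G) = 2.

2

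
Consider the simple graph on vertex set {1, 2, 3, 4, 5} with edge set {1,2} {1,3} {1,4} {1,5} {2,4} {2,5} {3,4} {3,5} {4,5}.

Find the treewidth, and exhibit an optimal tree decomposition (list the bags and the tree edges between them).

Treewidth 3.
One optimal decomposition is:
Bags: B1 = {1, 2, 4, 5}  B2 = {1, 3, 4, 5}
Tree: B1–B2

Each bag holds 4 vertices, so the decomposition has width 3, which upper-bounds the treewidth. Conversely, {1, 2, 4, 5} is a clique of size 4, and the vertices of any clique must share a bag in every tree decomposition; so some bag has ≥ 4 vertices and tw(G) ≥ 3. The upper and lower bounds meet at 3, so that is the treewidth.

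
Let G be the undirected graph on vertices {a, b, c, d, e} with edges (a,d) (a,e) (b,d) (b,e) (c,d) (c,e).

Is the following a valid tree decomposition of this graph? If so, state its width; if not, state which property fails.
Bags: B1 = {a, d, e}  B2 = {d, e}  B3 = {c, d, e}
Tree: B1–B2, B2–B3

No — vertex b appears in no bag.

A tree decomposition must satisfy three properties: every vertex lies in some bag; for every edge, both endpoints lie together in some bag; and for every vertex, the bags containing it form a connected subtree. Here vertex b appears in no bag, so the decomposition is invalid.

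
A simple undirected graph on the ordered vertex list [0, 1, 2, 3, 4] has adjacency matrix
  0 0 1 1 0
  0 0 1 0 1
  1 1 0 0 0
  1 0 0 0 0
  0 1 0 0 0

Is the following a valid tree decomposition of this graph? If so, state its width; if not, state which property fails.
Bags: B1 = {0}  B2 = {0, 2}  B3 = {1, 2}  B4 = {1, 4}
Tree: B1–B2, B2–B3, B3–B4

A tree decomposition must satisfy three properties: every vertex lies in some bag; for every edge, both endpoints lie together in some bag; and for every vertex, the bags containing it form a connected subtree. Here vertex 3 appears in no bag, so the decomposition is invalid.

No — vertex 3 appears in no bag.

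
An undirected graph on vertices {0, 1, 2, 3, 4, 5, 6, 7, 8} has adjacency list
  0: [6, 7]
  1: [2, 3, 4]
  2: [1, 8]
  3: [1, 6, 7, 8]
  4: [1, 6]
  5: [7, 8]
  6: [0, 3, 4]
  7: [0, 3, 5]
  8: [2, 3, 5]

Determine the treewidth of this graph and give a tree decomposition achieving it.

Treewidth 3.
Bags: B1 = {0, 5, 6, 7}  B2 = {3, 5, 6, 7}  B3 = {3, 5, 6, 8}  B4 = {3, 4, 6, 8}  B5 = {1, 3, 4, 8}  B6 = {1, 2, 4, 8}
Tree: B1–B2, B2–B3, B3–B4, B4–B5, B5–B6

Each bag holds 4 vertices, so the decomposition has width 3, which upper-bounds the treewidth. For the lower bound: the 4 vertex sets {0,5,7}, {6}, {3}, {1,2,4,8} are disjoint, each induces a connected subgraph, and every pair is joined by at least one edge of G. Contracting each set to a single vertex therefore yields K_{4} as a minor, and since treewidth is minor-monotone, tw(G) ≥ tw(K_{4}) = 3. Therefore the treewidth is 3.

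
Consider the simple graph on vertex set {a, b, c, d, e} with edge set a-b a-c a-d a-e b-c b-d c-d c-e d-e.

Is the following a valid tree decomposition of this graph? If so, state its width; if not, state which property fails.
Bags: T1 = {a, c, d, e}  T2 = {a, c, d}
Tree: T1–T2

A tree decomposition must satisfy three properties: every vertex lies in some bag; for every edge, both endpoints lie together in some bag; and for every vertex, the bags containing it form a connected subtree. Here vertex b appears in no bag, so the decomposition is invalid.

No — vertex b appears in no bag.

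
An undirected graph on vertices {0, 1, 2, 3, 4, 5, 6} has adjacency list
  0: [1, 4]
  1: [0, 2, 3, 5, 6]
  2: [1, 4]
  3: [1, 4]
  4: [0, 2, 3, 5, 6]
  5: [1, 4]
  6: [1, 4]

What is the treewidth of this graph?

2

A width-2 tree decomposition is:
Bags: B1 = {0, 1, 4}  B2 = {1, 2, 4}  B3 = {1, 4, 5}  B4 = {1, 3, 4}  B5 = {1, 4, 6}
Tree: B1–B2, B2–B3, B3–B4, B4–B5
Each bag holds 3 vertices, so the decomposition has width 2, which upper-bounds the treewidth. For the lower bound, G contains the cycle 4–0–1–2–4, so G is not a forest; only forests have treewidth ≤ 1, hence tw(G) ≥ 2. The upper and lower bounds meet at 2, so that is the treewidth.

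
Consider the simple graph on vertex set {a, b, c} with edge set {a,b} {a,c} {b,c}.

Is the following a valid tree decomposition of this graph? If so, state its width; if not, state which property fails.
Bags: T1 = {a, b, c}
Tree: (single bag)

Yes; width 2.

Checking the three conditions: (i) the bags cover all of {a, b, c}; (ii) for each edge, some bag contains both endpoints; (iii) the bags containing any fixed vertex form a subtree. All hold, so the decomposition is valid with width 3 − 1 = 2.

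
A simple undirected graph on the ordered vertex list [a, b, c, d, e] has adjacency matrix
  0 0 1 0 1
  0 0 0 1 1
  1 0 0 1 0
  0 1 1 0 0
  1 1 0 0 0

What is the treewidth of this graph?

A width-2 tree decomposition is:
Bags: B1 = {a, c, e}  B2 = {b, c, e}  B3 = {b, c, d}
Tree: B1–B2, B2–B3
Every bag has size at most 3, so the width is 3 − 1 = 2 and tw(G) ≤ 2. For the lower bound, G contains the cycle c–a–e–b–d–c, so G is not a forest; only forests have treewidth ≤ 1, hence tw(G) ≥ 2. Hence tw(G) = 2 exactly.

2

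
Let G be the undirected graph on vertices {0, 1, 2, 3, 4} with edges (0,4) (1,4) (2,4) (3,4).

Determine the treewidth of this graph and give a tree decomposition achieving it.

Treewidth 1.
One optimal decomposition is:
Bags: B1 = {0, 4}  B2 = {3, 4}  B3 = {2, 4}  B4 = {1, 4}
Tree: B1–B2, B1–B3, B1–B4

The largest bag has 2 vertices, giving width 1; this decomposition certifies tw(G) ≤ 1. Since G has at least one edge (e.g. 4–0), it is not an edgeless graph, so tw(G) ≥ 1. Combining the bounds, tw(G) = 1.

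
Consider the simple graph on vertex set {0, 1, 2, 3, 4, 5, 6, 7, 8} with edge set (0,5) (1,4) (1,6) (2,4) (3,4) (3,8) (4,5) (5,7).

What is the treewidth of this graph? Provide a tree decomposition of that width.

Treewidth 1.
One optimal decomposition is:
Bags: B1 = {1, 4}  B2 = {3, 4}  B3 = {4, 5}  B4 = {0, 5}  B5 = {1, 6}  B6 = {2, 4}  B7 = {3, 8}  B8 = {5, 7}
Tree: B1–B2, B1–B3, B3–B4, B1–B5, B3–B6, B2–B7, B3–B8

The largest bag has 2 vertices, giving width 1; this decomposition certifies tw(G) ≤ 1. Any graph with an edge has treewidth ≥ 1, and G has the edge 1–4. Therefore the treewidth is 1.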